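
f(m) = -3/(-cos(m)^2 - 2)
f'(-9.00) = 0.28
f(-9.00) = 1.06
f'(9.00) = -0.28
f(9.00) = 1.06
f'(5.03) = -0.40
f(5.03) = 1.43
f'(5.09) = -0.45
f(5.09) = 1.40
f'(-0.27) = -0.18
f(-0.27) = 1.02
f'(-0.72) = -0.45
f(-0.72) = 1.17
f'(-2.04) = 0.50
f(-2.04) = 1.36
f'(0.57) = 0.37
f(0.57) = 1.11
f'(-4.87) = 0.23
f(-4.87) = 1.48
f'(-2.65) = 0.32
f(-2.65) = 1.08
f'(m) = 6*sin(m)*cos(m)/(-cos(m)^2 - 2)^2 = 12*sin(2*m)/(cos(2*m) + 5)^2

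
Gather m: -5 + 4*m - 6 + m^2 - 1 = m^2 + 4*m - 12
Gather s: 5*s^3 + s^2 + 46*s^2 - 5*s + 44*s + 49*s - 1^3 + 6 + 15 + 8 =5*s^3 + 47*s^2 + 88*s + 28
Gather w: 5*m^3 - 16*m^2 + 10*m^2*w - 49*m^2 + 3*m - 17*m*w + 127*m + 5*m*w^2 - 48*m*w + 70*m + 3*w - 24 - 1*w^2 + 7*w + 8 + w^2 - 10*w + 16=5*m^3 - 65*m^2 + 5*m*w^2 + 200*m + w*(10*m^2 - 65*m)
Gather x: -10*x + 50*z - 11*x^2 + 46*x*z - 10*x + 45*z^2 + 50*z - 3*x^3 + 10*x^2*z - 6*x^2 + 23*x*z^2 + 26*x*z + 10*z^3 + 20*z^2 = -3*x^3 + x^2*(10*z - 17) + x*(23*z^2 + 72*z - 20) + 10*z^3 + 65*z^2 + 100*z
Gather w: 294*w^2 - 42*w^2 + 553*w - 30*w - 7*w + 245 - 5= 252*w^2 + 516*w + 240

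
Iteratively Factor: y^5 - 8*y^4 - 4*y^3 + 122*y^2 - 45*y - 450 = (y + 3)*(y^4 - 11*y^3 + 29*y^2 + 35*y - 150) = (y + 2)*(y + 3)*(y^3 - 13*y^2 + 55*y - 75) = (y - 5)*(y + 2)*(y + 3)*(y^2 - 8*y + 15) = (y - 5)*(y - 3)*(y + 2)*(y + 3)*(y - 5)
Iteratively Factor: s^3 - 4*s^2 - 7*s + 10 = (s - 5)*(s^2 + s - 2) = (s - 5)*(s + 2)*(s - 1)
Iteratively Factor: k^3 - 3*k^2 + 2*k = (k - 1)*(k^2 - 2*k) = (k - 2)*(k - 1)*(k)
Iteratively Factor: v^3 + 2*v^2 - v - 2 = (v - 1)*(v^2 + 3*v + 2) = (v - 1)*(v + 1)*(v + 2)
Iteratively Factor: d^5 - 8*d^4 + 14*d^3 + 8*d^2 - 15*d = (d - 1)*(d^4 - 7*d^3 + 7*d^2 + 15*d) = (d - 1)*(d + 1)*(d^3 - 8*d^2 + 15*d) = (d - 3)*(d - 1)*(d + 1)*(d^2 - 5*d) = (d - 5)*(d - 3)*(d - 1)*(d + 1)*(d)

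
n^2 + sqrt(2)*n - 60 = (n - 5*sqrt(2))*(n + 6*sqrt(2))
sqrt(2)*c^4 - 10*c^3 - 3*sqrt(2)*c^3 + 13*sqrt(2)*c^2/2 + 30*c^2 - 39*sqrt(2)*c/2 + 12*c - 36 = (c - 3)*(c - 4*sqrt(2))*(c - 3*sqrt(2)/2)*(sqrt(2)*c + 1)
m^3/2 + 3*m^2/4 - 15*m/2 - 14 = (m/2 + 1)*(m - 4)*(m + 7/2)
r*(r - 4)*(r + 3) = r^3 - r^2 - 12*r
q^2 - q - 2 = (q - 2)*(q + 1)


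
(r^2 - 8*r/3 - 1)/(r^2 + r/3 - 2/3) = (3*r^2 - 8*r - 3)/(3*r^2 + r - 2)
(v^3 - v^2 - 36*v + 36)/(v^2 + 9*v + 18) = (v^2 - 7*v + 6)/(v + 3)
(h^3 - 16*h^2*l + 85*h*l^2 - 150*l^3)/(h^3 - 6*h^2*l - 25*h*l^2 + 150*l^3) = (h - 5*l)/(h + 5*l)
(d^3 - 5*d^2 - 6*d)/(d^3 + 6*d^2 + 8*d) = (d^2 - 5*d - 6)/(d^2 + 6*d + 8)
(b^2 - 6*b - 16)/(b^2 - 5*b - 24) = (b + 2)/(b + 3)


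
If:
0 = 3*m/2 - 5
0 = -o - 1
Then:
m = 10/3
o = -1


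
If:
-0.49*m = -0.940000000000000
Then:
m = 1.92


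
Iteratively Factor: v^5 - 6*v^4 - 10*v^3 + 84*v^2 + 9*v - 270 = (v - 3)*(v^4 - 3*v^3 - 19*v^2 + 27*v + 90) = (v - 5)*(v - 3)*(v^3 + 2*v^2 - 9*v - 18) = (v - 5)*(v - 3)^2*(v^2 + 5*v + 6) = (v - 5)*(v - 3)^2*(v + 2)*(v + 3)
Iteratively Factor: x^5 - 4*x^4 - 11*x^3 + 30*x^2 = (x)*(x^4 - 4*x^3 - 11*x^2 + 30*x) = x*(x - 5)*(x^3 + x^2 - 6*x) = x^2*(x - 5)*(x^2 + x - 6) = x^2*(x - 5)*(x + 3)*(x - 2)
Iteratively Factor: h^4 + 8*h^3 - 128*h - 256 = (h - 4)*(h^3 + 12*h^2 + 48*h + 64) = (h - 4)*(h + 4)*(h^2 + 8*h + 16) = (h - 4)*(h + 4)^2*(h + 4)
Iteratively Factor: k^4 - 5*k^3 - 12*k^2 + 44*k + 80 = (k - 5)*(k^3 - 12*k - 16) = (k - 5)*(k + 2)*(k^2 - 2*k - 8) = (k - 5)*(k - 4)*(k + 2)*(k + 2)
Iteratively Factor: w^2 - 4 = (w - 2)*(w + 2)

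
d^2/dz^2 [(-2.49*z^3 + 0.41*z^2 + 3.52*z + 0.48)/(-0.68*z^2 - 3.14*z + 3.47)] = (-1.77635683940025e-15*z^5 - 7.105427357601e-15*z^4 + 59.347184*z^3 - 169.91958*z^2 + 123.906918*z - 98.310402)/(0.314432*z^6 + 4.355808*z^5 + 15.3*z^4 - 13.49572*z^3 - 78.075*z^2 + 113.425278*z - 41.781923)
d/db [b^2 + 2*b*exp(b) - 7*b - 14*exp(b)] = 2*b*exp(b) + 2*b - 12*exp(b) - 7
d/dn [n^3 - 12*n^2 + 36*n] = 3*n^2 - 24*n + 36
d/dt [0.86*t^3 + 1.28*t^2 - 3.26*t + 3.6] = 2.58*t^2 + 2.56*t - 3.26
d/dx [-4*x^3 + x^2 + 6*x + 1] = -12*x^2 + 2*x + 6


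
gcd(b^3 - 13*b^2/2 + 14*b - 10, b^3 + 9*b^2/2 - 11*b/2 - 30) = b - 5/2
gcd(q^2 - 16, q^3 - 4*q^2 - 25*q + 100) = q - 4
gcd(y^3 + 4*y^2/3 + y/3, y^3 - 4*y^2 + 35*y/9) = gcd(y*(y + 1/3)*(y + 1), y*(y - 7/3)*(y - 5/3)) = y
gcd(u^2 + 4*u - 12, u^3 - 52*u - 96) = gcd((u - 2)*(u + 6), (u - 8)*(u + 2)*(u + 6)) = u + 6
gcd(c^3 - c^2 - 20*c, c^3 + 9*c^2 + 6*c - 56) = c + 4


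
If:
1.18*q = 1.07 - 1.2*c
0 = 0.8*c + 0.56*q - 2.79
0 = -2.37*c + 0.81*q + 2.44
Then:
No Solution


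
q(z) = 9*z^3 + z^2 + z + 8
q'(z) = 27*z^2 + 2*z + 1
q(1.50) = 42.12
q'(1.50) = 64.75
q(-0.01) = 7.99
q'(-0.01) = 0.98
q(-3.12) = -258.73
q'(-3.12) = 257.59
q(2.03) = 89.44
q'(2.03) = 116.32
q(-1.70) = -35.03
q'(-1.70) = 75.63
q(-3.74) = -452.58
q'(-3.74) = 371.19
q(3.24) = 327.85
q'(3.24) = 290.92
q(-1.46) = -19.34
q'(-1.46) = 55.63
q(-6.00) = -1906.00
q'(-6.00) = 961.00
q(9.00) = 6659.00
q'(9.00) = 2206.00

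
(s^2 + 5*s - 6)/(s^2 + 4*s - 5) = (s + 6)/(s + 5)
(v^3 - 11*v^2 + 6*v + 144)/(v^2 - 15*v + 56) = (v^2 - 3*v - 18)/(v - 7)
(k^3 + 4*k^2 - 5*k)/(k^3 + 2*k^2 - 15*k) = (k - 1)/(k - 3)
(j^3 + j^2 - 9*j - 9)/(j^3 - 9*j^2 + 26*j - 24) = (j^2 + 4*j + 3)/(j^2 - 6*j + 8)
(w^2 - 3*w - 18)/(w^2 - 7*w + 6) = (w + 3)/(w - 1)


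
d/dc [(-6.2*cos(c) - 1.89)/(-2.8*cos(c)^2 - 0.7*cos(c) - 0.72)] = (17.36*cos(c)^2 + 10.584*cos(c) - 3.141)*sin(c)/(7.84*cos(c)^4 + 3.92*cos(c)^3 + 4.522*cos(c)^2 + 1.008*cos(c) + 0.5184)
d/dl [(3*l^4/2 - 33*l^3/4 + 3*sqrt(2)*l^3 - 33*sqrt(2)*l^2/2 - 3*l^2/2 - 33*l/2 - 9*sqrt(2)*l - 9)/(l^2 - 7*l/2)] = 3*(4*l^5 - 32*l^4 + 4*sqrt(2)*l^4 - 28*sqrt(2)*l^3 + 77*l^3 + 29*l^2 + 89*sqrt(2)*l^2 + 24*l - 42)/(l^2*(4*l^2 - 28*l + 49))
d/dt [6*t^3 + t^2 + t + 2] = 18*t^2 + 2*t + 1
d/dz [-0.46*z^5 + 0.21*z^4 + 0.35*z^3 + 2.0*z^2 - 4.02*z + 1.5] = -2.3*z^4 + 0.84*z^3 + 1.05*z^2 + 4.0*z - 4.02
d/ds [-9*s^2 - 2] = -18*s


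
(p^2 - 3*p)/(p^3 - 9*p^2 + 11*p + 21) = p/(p^2 - 6*p - 7)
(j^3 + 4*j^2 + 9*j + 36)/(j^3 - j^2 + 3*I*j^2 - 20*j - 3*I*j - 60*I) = (j - 3*I)/(j - 5)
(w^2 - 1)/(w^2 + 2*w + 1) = (w - 1)/(w + 1)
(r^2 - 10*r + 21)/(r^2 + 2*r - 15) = (r - 7)/(r + 5)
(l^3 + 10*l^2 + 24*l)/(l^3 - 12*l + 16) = l*(l + 6)/(l^2 - 4*l + 4)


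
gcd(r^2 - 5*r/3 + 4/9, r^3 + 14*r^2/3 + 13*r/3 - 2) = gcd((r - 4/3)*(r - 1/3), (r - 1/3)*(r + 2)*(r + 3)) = r - 1/3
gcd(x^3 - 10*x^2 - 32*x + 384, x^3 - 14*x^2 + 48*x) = x - 8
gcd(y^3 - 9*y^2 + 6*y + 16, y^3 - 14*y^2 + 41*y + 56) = y^2 - 7*y - 8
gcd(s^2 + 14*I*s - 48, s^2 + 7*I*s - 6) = s + 6*I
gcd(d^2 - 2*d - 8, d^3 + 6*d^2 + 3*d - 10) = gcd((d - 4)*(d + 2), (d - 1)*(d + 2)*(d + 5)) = d + 2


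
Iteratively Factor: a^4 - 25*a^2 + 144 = (a + 3)*(a^3 - 3*a^2 - 16*a + 48) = (a - 3)*(a + 3)*(a^2 - 16) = (a - 4)*(a - 3)*(a + 3)*(a + 4)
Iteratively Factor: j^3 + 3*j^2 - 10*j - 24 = (j + 2)*(j^2 + j - 12) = (j + 2)*(j + 4)*(j - 3)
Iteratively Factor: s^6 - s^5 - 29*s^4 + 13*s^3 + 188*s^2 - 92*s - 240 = (s - 5)*(s^5 + 4*s^4 - 9*s^3 - 32*s^2 + 28*s + 48) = (s - 5)*(s + 1)*(s^4 + 3*s^3 - 12*s^2 - 20*s + 48) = (s - 5)*(s + 1)*(s + 4)*(s^3 - s^2 - 8*s + 12) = (s - 5)*(s - 2)*(s + 1)*(s + 4)*(s^2 + s - 6) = (s - 5)*(s - 2)^2*(s + 1)*(s + 4)*(s + 3)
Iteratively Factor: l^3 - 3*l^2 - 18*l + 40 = (l - 5)*(l^2 + 2*l - 8) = (l - 5)*(l + 4)*(l - 2)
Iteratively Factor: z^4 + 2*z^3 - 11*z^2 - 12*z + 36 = (z + 3)*(z^3 - z^2 - 8*z + 12) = (z - 2)*(z + 3)*(z^2 + z - 6) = (z - 2)^2*(z + 3)*(z + 3)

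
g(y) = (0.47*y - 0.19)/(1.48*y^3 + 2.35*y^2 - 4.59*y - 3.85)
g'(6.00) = -0.00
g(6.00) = 0.01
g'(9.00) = -0.00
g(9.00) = 0.00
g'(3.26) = -0.02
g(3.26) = 0.02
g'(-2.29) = 7.23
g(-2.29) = -1.05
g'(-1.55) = 0.04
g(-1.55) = -0.27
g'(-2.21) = 2.82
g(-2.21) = -0.68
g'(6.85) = -0.00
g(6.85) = 0.01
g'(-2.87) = 0.64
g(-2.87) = 0.24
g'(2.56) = -0.04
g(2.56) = 0.04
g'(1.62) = -5.69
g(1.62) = 0.49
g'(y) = (0.47*y - 0.19)*(-4.44*y^2 - 4.7*y + 4.59)/(1.48*y^3 + 2.35*y^2 - 4.59*y - 3.85)^2 + 0.47/(1.48*y^3 + 2.35*y^2 - 4.59*y - 3.85) = (-1.3912*y^3 - 0.2609*y^2 + 0.893*y - 2.6816)/(2.1904*y^6 + 6.956*y^5 - 8.0639*y^4 - 32.969*y^3 + 2.9731*y^2 + 35.343*y + 14.8225)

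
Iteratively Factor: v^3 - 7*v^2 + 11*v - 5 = (v - 1)*(v^2 - 6*v + 5) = (v - 5)*(v - 1)*(v - 1)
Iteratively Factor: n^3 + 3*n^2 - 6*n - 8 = (n - 2)*(n^2 + 5*n + 4) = (n - 2)*(n + 1)*(n + 4)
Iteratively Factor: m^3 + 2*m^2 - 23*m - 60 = (m - 5)*(m^2 + 7*m + 12) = (m - 5)*(m + 3)*(m + 4)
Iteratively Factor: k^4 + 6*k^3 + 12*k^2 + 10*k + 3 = (k + 1)*(k^3 + 5*k^2 + 7*k + 3) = (k + 1)^2*(k^2 + 4*k + 3) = (k + 1)^3*(k + 3)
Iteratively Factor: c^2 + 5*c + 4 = (c + 1)*(c + 4)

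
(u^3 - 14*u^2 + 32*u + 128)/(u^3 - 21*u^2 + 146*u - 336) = (u^2 - 6*u - 16)/(u^2 - 13*u + 42)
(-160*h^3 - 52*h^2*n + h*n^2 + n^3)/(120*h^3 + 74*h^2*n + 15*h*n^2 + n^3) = (-8*h + n)/(6*h + n)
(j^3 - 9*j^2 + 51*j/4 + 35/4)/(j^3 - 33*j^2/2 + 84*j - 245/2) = (j + 1/2)/(j - 7)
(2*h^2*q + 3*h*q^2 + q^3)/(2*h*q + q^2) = h + q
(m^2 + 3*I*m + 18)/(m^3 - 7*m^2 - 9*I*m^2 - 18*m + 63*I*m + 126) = (m + 6*I)/(m^2 - m*(7 + 6*I) + 42*I)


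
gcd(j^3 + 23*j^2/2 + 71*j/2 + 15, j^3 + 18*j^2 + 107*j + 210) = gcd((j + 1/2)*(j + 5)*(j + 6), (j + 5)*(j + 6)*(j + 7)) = j^2 + 11*j + 30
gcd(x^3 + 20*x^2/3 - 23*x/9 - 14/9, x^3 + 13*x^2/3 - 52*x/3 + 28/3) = x^2 + 19*x/3 - 14/3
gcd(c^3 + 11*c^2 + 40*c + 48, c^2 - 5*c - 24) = c + 3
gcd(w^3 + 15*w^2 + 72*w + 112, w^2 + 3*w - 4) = w + 4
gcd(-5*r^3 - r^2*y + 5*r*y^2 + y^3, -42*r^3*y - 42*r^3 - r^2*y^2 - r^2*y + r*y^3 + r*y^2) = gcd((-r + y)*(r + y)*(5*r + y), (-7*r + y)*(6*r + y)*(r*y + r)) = 1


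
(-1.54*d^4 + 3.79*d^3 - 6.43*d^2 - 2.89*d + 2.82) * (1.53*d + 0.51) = -2.3562*d^5 + 5.0133*d^4 - 7.905*d^3 - 7.701*d^2 + 2.8407*d + 1.4382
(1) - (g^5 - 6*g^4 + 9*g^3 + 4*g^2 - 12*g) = -g^5 + 6*g^4 - 9*g^3 - 4*g^2 + 12*g + 1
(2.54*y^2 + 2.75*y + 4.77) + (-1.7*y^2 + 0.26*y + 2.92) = 0.84*y^2 + 3.01*y + 7.69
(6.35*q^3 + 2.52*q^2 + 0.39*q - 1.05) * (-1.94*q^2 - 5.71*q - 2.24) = -12.319*q^5 - 41.1473*q^4 - 29.3698*q^3 - 5.8347*q^2 + 5.1219*q + 2.352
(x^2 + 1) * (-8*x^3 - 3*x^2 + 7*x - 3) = -8*x^5 - 3*x^4 - x^3 - 6*x^2 + 7*x - 3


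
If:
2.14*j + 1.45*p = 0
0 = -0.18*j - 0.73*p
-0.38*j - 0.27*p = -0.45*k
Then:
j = 0.00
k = 0.00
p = 0.00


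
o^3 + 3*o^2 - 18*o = o*(o - 3)*(o + 6)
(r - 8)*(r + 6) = r^2 - 2*r - 48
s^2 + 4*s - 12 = (s - 2)*(s + 6)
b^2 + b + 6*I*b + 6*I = (b + 1)*(b + 6*I)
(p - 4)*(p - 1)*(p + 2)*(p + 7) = p^4 + 4*p^3 - 27*p^2 - 34*p + 56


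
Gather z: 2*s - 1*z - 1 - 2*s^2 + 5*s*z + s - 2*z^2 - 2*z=-2*s^2 + 3*s - 2*z^2 + z*(5*s - 3) - 1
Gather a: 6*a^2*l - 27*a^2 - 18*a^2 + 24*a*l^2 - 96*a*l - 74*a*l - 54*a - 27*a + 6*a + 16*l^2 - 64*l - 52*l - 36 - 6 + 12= a^2*(6*l - 45) + a*(24*l^2 - 170*l - 75) + 16*l^2 - 116*l - 30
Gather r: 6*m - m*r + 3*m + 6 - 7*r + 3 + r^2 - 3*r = 9*m + r^2 + r*(-m - 10) + 9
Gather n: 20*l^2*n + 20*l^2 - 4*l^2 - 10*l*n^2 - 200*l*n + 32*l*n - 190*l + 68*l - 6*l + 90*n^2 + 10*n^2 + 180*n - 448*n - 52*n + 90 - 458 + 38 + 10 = 16*l^2 - 128*l + n^2*(100 - 10*l) + n*(20*l^2 - 168*l - 320) - 320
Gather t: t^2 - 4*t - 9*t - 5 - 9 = t^2 - 13*t - 14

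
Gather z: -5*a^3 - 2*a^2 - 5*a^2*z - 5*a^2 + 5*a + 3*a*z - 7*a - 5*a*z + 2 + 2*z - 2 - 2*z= -5*a^3 - 7*a^2 - 2*a + z*(-5*a^2 - 2*a)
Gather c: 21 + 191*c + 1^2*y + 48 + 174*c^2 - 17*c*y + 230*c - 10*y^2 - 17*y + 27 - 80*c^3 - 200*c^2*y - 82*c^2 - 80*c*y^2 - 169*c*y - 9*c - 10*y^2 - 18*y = -80*c^3 + c^2*(92 - 200*y) + c*(-80*y^2 - 186*y + 412) - 20*y^2 - 34*y + 96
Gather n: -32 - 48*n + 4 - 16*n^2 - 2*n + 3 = -16*n^2 - 50*n - 25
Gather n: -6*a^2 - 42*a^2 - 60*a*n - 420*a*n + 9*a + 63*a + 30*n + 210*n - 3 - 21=-48*a^2 + 72*a + n*(240 - 480*a) - 24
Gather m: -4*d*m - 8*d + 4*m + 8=-8*d + m*(4 - 4*d) + 8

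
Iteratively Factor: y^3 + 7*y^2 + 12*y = (y)*(y^2 + 7*y + 12) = y*(y + 3)*(y + 4)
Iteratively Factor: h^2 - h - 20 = (h - 5)*(h + 4)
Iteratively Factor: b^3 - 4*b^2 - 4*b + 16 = (b - 2)*(b^2 - 2*b - 8) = (b - 4)*(b - 2)*(b + 2)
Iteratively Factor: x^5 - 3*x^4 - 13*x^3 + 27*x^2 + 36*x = (x - 3)*(x^4 - 13*x^2 - 12*x) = x*(x - 3)*(x^3 - 13*x - 12) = x*(x - 4)*(x - 3)*(x^2 + 4*x + 3) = x*(x - 4)*(x - 3)*(x + 3)*(x + 1)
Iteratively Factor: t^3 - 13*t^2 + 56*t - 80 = (t - 5)*(t^2 - 8*t + 16) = (t - 5)*(t - 4)*(t - 4)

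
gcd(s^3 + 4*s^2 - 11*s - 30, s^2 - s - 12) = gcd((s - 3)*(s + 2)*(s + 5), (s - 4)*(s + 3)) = 1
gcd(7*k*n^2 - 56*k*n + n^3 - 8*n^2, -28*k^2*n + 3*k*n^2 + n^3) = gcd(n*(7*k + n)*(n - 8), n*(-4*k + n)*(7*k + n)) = 7*k*n + n^2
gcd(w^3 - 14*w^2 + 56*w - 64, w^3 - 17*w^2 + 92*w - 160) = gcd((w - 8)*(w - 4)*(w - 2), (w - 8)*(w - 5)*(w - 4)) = w^2 - 12*w + 32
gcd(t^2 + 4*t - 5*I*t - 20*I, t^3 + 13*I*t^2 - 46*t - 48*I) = 1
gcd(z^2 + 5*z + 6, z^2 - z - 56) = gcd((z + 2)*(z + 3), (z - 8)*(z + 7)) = 1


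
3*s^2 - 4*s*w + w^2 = (-3*s + w)*(-s + w)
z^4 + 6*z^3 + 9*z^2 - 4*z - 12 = (z - 1)*(z + 2)^2*(z + 3)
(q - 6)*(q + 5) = q^2 - q - 30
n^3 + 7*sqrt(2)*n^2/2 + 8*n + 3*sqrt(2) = (n + sqrt(2))^2*(n + 3*sqrt(2)/2)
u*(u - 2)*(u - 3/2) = u^3 - 7*u^2/2 + 3*u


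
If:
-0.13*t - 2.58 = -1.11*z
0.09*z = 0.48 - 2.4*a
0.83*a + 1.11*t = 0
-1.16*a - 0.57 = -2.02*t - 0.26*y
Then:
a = 0.11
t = -0.08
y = 3.36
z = 2.31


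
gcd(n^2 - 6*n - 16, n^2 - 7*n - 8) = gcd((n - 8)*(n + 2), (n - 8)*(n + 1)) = n - 8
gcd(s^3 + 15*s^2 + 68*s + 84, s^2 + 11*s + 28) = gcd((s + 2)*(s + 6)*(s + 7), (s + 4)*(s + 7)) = s + 7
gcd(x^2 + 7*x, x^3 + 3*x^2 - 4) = 1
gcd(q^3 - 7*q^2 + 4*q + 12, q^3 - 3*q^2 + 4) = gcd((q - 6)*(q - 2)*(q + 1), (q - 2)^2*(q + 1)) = q^2 - q - 2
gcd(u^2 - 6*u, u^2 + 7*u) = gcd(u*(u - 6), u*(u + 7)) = u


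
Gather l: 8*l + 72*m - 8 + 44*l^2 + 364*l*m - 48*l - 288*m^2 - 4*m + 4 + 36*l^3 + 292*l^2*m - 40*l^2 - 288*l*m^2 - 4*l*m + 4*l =36*l^3 + l^2*(292*m + 4) + l*(-288*m^2 + 360*m - 36) - 288*m^2 + 68*m - 4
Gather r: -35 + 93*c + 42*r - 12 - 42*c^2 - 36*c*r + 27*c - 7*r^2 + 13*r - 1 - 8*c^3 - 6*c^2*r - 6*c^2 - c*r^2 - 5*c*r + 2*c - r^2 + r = -8*c^3 - 48*c^2 + 122*c + r^2*(-c - 8) + r*(-6*c^2 - 41*c + 56) - 48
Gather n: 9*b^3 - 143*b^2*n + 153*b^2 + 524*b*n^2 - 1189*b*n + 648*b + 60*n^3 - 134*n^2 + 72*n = 9*b^3 + 153*b^2 + 648*b + 60*n^3 + n^2*(524*b - 134) + n*(-143*b^2 - 1189*b + 72)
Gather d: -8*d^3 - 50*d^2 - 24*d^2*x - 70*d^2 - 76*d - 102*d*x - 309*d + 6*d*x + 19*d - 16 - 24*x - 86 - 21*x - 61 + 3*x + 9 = -8*d^3 + d^2*(-24*x - 120) + d*(-96*x - 366) - 42*x - 154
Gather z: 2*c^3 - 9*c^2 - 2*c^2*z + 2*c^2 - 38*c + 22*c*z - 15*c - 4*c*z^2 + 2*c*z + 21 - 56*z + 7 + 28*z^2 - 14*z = 2*c^3 - 7*c^2 - 53*c + z^2*(28 - 4*c) + z*(-2*c^2 + 24*c - 70) + 28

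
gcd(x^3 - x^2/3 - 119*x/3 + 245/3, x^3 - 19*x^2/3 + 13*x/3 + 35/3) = x^2 - 22*x/3 + 35/3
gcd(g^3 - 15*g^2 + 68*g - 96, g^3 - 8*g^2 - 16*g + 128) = g^2 - 12*g + 32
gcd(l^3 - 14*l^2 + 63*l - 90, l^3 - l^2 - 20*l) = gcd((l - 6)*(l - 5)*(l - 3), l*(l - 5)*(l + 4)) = l - 5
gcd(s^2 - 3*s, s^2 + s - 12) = s - 3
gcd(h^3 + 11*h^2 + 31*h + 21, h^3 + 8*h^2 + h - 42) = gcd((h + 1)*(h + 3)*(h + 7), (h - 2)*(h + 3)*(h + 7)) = h^2 + 10*h + 21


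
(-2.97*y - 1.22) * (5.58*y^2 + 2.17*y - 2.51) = -16.5726*y^3 - 13.2525*y^2 + 4.8073*y + 3.0622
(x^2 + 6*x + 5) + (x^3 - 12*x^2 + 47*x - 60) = x^3 - 11*x^2 + 53*x - 55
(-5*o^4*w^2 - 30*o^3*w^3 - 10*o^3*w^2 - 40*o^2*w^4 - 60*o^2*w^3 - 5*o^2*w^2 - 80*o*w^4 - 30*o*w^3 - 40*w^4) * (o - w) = -5*o^5*w^2 - 25*o^4*w^3 - 10*o^4*w^2 - 10*o^3*w^4 - 50*o^3*w^3 - 5*o^3*w^2 + 40*o^2*w^5 - 20*o^2*w^4 - 25*o^2*w^3 + 80*o*w^5 - 10*o*w^4 + 40*w^5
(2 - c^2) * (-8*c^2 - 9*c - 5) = 8*c^4 + 9*c^3 - 11*c^2 - 18*c - 10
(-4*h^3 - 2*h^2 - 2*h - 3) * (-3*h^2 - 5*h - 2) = 12*h^5 + 26*h^4 + 24*h^3 + 23*h^2 + 19*h + 6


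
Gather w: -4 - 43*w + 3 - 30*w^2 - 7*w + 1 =-30*w^2 - 50*w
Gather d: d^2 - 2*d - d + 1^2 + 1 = d^2 - 3*d + 2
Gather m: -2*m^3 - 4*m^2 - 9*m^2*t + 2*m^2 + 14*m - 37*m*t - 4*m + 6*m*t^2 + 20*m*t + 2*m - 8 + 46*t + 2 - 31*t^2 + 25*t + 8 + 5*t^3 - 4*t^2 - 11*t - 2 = -2*m^3 + m^2*(-9*t - 2) + m*(6*t^2 - 17*t + 12) + 5*t^3 - 35*t^2 + 60*t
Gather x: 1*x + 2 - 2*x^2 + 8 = -2*x^2 + x + 10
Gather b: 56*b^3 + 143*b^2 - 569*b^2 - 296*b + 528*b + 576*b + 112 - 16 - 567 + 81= 56*b^3 - 426*b^2 + 808*b - 390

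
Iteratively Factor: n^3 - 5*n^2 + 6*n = (n - 2)*(n^2 - 3*n) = (n - 3)*(n - 2)*(n)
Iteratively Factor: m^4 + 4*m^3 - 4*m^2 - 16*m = (m - 2)*(m^3 + 6*m^2 + 8*m) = (m - 2)*(m + 2)*(m^2 + 4*m) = m*(m - 2)*(m + 2)*(m + 4)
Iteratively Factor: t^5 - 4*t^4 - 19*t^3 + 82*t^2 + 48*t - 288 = (t - 3)*(t^4 - t^3 - 22*t^2 + 16*t + 96) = (t - 3)*(t + 4)*(t^3 - 5*t^2 - 2*t + 24) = (t - 3)^2*(t + 4)*(t^2 - 2*t - 8) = (t - 4)*(t - 3)^2*(t + 4)*(t + 2)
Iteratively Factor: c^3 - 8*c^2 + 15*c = (c - 3)*(c^2 - 5*c) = (c - 5)*(c - 3)*(c)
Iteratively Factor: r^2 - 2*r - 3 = (r - 3)*(r + 1)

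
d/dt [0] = 0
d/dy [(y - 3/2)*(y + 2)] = 2*y + 1/2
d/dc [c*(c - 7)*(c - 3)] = 3*c^2 - 20*c + 21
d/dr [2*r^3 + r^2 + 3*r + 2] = 6*r^2 + 2*r + 3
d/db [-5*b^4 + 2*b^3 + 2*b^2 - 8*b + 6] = -20*b^3 + 6*b^2 + 4*b - 8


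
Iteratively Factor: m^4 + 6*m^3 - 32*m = (m - 2)*(m^3 + 8*m^2 + 16*m) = (m - 2)*(m + 4)*(m^2 + 4*m) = (m - 2)*(m + 4)^2*(m)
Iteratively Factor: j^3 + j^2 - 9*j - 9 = (j + 3)*(j^2 - 2*j - 3) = (j + 1)*(j + 3)*(j - 3)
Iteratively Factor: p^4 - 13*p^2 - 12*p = (p - 4)*(p^3 + 4*p^2 + 3*p) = (p - 4)*(p + 1)*(p^2 + 3*p) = (p - 4)*(p + 1)*(p + 3)*(p)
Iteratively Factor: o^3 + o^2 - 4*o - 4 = (o + 2)*(o^2 - o - 2) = (o - 2)*(o + 2)*(o + 1)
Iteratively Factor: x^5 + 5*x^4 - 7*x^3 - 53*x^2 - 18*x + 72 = (x - 3)*(x^4 + 8*x^3 + 17*x^2 - 2*x - 24) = (x - 3)*(x - 1)*(x^3 + 9*x^2 + 26*x + 24) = (x - 3)*(x - 1)*(x + 2)*(x^2 + 7*x + 12) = (x - 3)*(x - 1)*(x + 2)*(x + 3)*(x + 4)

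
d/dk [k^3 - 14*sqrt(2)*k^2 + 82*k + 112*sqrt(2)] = 3*k^2 - 28*sqrt(2)*k + 82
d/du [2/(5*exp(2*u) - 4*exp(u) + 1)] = (8 - 20*exp(u))*exp(u)/(5*exp(2*u) - 4*exp(u) + 1)^2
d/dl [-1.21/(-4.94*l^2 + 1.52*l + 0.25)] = (1.8392 - 11.9548*l)/(-4.94*l^2 + 1.52*l + 0.25)^2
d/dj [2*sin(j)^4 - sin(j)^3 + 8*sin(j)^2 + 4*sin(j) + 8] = (8*sin(j)^3 - 3*sin(j)^2 + 16*sin(j) + 4)*cos(j)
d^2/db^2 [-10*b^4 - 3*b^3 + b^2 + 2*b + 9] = -120*b^2 - 18*b + 2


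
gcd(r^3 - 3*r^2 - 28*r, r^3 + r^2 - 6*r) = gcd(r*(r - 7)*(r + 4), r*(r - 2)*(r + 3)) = r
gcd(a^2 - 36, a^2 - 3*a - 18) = a - 6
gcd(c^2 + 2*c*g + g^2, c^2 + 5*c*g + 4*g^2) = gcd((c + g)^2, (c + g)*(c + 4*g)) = c + g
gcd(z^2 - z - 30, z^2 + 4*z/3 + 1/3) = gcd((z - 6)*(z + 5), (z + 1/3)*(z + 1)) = 1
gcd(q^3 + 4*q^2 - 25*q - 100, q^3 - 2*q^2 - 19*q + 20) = q^2 - q - 20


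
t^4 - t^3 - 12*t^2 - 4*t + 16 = (t - 4)*(t - 1)*(t + 2)^2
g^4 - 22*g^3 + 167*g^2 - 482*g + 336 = (g - 8)*(g - 7)*(g - 6)*(g - 1)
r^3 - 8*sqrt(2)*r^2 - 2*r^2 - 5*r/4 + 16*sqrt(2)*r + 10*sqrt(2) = (r - 5/2)*(r + 1/2)*(r - 8*sqrt(2))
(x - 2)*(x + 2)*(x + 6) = x^3 + 6*x^2 - 4*x - 24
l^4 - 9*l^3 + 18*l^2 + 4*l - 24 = (l - 6)*(l - 2)^2*(l + 1)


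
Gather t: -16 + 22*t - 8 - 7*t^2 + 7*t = -7*t^2 + 29*t - 24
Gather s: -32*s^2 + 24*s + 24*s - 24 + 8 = -32*s^2 + 48*s - 16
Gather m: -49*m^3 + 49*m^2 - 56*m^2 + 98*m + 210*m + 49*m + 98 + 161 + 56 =-49*m^3 - 7*m^2 + 357*m + 315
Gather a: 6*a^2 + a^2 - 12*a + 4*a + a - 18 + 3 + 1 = 7*a^2 - 7*a - 14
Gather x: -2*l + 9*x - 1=-2*l + 9*x - 1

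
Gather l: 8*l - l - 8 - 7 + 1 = 7*l - 14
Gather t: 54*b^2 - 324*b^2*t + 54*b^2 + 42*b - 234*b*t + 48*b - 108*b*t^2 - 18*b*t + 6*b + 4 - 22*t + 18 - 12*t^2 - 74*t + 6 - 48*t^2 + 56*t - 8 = 108*b^2 + 96*b + t^2*(-108*b - 60) + t*(-324*b^2 - 252*b - 40) + 20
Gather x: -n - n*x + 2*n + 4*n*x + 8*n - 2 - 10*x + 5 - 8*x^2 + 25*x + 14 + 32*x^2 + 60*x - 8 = 9*n + 24*x^2 + x*(3*n + 75) + 9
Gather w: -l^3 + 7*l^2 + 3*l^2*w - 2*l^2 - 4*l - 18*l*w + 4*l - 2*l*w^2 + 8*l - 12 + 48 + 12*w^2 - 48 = -l^3 + 5*l^2 + 8*l + w^2*(12 - 2*l) + w*(3*l^2 - 18*l) - 12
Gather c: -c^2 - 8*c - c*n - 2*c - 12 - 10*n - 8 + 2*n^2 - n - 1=-c^2 + c*(-n - 10) + 2*n^2 - 11*n - 21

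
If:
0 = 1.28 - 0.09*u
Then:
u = 14.22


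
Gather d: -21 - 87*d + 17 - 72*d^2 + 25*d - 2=-72*d^2 - 62*d - 6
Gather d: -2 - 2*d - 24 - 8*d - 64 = -10*d - 90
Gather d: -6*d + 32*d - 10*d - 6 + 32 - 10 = 16*d + 16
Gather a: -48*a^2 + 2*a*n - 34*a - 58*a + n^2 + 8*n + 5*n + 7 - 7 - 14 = -48*a^2 + a*(2*n - 92) + n^2 + 13*n - 14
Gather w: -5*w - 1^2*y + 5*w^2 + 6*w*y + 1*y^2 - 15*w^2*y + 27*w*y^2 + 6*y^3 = w^2*(5 - 15*y) + w*(27*y^2 + 6*y - 5) + 6*y^3 + y^2 - y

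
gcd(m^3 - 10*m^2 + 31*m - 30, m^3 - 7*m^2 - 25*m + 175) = m - 5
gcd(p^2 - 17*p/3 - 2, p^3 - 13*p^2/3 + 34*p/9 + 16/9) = p + 1/3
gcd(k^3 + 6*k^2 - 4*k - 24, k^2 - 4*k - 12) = k + 2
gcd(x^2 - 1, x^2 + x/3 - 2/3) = x + 1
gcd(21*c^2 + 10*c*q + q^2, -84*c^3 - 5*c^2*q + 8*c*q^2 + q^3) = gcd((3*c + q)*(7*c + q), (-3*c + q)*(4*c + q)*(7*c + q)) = 7*c + q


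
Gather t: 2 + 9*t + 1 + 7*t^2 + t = 7*t^2 + 10*t + 3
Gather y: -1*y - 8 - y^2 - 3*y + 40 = -y^2 - 4*y + 32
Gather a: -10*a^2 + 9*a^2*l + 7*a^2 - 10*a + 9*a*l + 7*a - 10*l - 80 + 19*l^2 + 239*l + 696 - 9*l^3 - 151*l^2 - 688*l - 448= a^2*(9*l - 3) + a*(9*l - 3) - 9*l^3 - 132*l^2 - 459*l + 168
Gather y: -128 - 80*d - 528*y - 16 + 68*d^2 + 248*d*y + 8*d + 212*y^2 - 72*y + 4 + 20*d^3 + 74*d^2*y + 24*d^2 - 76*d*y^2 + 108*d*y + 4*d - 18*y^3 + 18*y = 20*d^3 + 92*d^2 - 68*d - 18*y^3 + y^2*(212 - 76*d) + y*(74*d^2 + 356*d - 582) - 140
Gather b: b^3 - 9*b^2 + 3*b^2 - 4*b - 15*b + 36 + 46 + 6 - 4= b^3 - 6*b^2 - 19*b + 84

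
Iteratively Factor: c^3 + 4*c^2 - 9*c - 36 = (c + 3)*(c^2 + c - 12) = (c + 3)*(c + 4)*(c - 3)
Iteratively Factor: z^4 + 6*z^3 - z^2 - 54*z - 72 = (z + 2)*(z^3 + 4*z^2 - 9*z - 36) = (z - 3)*(z + 2)*(z^2 + 7*z + 12) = (z - 3)*(z + 2)*(z + 3)*(z + 4)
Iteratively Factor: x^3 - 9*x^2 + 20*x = (x - 4)*(x^2 - 5*x) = (x - 5)*(x - 4)*(x)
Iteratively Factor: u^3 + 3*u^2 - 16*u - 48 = (u + 3)*(u^2 - 16) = (u - 4)*(u + 3)*(u + 4)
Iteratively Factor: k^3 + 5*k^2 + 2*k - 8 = (k - 1)*(k^2 + 6*k + 8) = (k - 1)*(k + 2)*(k + 4)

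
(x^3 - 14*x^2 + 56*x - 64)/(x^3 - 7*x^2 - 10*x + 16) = (x^2 - 6*x + 8)/(x^2 + x - 2)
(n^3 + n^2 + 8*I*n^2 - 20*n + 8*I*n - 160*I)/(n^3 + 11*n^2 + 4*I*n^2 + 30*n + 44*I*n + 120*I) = (n^2 + n*(-4 + 8*I) - 32*I)/(n^2 + n*(6 + 4*I) + 24*I)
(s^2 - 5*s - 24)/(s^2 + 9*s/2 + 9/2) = 2*(s - 8)/(2*s + 3)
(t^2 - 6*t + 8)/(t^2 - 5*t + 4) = (t - 2)/(t - 1)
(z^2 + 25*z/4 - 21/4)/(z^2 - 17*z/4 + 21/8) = 2*(z + 7)/(2*z - 7)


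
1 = 1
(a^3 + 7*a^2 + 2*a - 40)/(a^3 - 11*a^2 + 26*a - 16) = (a^2 + 9*a + 20)/(a^2 - 9*a + 8)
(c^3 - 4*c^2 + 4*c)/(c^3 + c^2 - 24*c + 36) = c*(c - 2)/(c^2 + 3*c - 18)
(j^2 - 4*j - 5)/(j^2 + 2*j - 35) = (j + 1)/(j + 7)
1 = 1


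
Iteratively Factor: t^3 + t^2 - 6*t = (t - 2)*(t^2 + 3*t) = t*(t - 2)*(t + 3)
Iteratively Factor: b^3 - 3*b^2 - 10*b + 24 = (b - 2)*(b^2 - b - 12) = (b - 2)*(b + 3)*(b - 4)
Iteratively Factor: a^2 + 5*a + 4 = (a + 1)*(a + 4)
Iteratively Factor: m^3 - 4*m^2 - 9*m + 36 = (m - 3)*(m^2 - m - 12) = (m - 3)*(m + 3)*(m - 4)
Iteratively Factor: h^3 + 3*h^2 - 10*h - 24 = (h + 2)*(h^2 + h - 12) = (h + 2)*(h + 4)*(h - 3)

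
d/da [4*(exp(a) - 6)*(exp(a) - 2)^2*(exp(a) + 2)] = 16*(exp(3*a) - 6*exp(2*a) + 4*exp(a) + 8)*exp(a)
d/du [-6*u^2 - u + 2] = -12*u - 1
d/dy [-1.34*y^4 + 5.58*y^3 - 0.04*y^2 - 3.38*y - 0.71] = -5.36*y^3 + 16.74*y^2 - 0.08*y - 3.38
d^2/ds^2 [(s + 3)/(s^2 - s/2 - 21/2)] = 16/(8*s^3 - 84*s^2 + 294*s - 343)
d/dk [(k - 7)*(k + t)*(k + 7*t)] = 3*k^2 + 16*k*t - 14*k + 7*t^2 - 56*t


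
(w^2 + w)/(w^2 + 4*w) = (w + 1)/(w + 4)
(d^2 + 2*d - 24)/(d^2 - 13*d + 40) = (d^2 + 2*d - 24)/(d^2 - 13*d + 40)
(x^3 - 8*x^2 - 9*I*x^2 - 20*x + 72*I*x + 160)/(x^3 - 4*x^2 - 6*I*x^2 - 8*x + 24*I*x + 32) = (x^2 - x*(8 + 5*I) + 40*I)/(x^2 - 2*x*(2 + I) + 8*I)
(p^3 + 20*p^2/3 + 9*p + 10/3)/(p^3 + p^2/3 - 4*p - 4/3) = (3*p^3 + 20*p^2 + 27*p + 10)/(3*p^3 + p^2 - 12*p - 4)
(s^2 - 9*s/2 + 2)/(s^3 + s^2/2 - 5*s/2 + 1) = (s - 4)/(s^2 + s - 2)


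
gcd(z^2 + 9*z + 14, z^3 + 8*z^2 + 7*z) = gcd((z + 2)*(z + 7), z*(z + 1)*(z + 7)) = z + 7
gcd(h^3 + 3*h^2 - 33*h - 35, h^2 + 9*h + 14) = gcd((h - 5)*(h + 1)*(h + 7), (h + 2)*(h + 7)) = h + 7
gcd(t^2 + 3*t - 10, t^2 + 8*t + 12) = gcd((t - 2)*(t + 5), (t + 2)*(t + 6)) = 1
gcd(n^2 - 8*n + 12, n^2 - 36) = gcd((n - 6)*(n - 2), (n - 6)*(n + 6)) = n - 6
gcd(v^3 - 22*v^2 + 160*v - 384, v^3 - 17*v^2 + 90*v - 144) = v^2 - 14*v + 48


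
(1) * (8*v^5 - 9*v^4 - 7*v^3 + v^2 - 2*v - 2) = 8*v^5 - 9*v^4 - 7*v^3 + v^2 - 2*v - 2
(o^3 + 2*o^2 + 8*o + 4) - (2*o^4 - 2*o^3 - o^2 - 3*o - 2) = -2*o^4 + 3*o^3 + 3*o^2 + 11*o + 6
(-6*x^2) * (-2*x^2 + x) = 12*x^4 - 6*x^3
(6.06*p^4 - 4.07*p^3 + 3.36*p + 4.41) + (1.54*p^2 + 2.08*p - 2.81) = 6.06*p^4 - 4.07*p^3 + 1.54*p^2 + 5.44*p + 1.6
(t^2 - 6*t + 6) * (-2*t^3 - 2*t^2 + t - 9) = -2*t^5 + 10*t^4 + t^3 - 27*t^2 + 60*t - 54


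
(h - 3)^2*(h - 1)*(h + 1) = h^4 - 6*h^3 + 8*h^2 + 6*h - 9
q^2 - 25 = (q - 5)*(q + 5)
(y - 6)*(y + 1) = y^2 - 5*y - 6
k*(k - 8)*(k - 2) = k^3 - 10*k^2 + 16*k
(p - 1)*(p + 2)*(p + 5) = p^3 + 6*p^2 + 3*p - 10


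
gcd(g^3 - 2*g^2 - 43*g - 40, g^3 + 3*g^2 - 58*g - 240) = g^2 - 3*g - 40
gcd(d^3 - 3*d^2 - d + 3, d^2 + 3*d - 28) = 1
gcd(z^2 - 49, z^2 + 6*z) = 1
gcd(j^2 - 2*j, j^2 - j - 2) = j - 2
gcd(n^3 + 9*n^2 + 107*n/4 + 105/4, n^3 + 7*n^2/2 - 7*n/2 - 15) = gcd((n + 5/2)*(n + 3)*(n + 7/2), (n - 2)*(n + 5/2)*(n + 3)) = n^2 + 11*n/2 + 15/2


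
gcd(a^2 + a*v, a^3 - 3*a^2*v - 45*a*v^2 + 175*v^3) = 1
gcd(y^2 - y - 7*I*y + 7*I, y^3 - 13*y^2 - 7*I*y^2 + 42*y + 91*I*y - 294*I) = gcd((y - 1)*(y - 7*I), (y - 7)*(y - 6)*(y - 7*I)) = y - 7*I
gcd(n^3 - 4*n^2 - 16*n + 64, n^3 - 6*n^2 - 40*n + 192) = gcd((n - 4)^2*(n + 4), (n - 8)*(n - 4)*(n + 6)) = n - 4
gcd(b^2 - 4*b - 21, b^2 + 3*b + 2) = 1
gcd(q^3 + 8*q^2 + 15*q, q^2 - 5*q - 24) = q + 3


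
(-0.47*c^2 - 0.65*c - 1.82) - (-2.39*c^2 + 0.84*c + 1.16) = 1.92*c^2 - 1.49*c - 2.98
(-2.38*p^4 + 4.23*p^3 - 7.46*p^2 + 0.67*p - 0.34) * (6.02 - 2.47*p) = 5.8786*p^5 - 24.7757*p^4 + 43.8908*p^3 - 46.5641*p^2 + 4.8732*p - 2.0468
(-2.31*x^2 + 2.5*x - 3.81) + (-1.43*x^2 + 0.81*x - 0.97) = -3.74*x^2 + 3.31*x - 4.78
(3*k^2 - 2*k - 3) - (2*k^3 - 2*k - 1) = -2*k^3 + 3*k^2 - 2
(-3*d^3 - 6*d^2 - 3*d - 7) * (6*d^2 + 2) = -18*d^5 - 36*d^4 - 24*d^3 - 54*d^2 - 6*d - 14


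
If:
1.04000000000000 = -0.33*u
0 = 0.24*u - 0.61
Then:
No Solution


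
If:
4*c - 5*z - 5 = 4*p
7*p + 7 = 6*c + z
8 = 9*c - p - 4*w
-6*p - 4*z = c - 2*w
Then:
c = 88/67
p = 8/67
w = 62/67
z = -3/67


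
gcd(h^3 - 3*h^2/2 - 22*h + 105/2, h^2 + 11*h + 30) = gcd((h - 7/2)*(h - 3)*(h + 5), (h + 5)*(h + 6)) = h + 5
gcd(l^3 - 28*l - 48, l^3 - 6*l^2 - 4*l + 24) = l^2 - 4*l - 12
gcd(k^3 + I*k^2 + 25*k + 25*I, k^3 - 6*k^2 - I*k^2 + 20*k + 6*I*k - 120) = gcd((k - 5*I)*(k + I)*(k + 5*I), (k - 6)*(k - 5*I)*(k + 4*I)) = k - 5*I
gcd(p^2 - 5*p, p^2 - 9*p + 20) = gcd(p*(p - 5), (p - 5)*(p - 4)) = p - 5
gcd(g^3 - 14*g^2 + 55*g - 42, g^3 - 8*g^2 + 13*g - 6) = g^2 - 7*g + 6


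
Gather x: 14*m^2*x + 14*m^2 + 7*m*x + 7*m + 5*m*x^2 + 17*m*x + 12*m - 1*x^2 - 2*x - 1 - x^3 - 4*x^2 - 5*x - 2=14*m^2 + 19*m - x^3 + x^2*(5*m - 5) + x*(14*m^2 + 24*m - 7) - 3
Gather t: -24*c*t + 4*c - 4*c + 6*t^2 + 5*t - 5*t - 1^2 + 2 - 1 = -24*c*t + 6*t^2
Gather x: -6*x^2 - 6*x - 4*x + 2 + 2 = -6*x^2 - 10*x + 4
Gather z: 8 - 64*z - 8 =-64*z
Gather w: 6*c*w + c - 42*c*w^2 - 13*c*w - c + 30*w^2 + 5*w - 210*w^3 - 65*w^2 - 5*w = -7*c*w - 210*w^3 + w^2*(-42*c - 35)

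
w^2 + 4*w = w*(w + 4)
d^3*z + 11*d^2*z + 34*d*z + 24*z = (d + 4)*(d + 6)*(d*z + z)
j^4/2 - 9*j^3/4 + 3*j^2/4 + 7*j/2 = j*(j/2 + 1/2)*(j - 7/2)*(j - 2)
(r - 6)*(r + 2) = r^2 - 4*r - 12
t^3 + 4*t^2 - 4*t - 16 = (t - 2)*(t + 2)*(t + 4)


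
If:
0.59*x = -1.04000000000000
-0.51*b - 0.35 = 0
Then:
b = -0.69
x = -1.76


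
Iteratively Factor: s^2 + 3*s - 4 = (s + 4)*(s - 1)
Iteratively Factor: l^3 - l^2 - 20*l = (l)*(l^2 - l - 20) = l*(l - 5)*(l + 4)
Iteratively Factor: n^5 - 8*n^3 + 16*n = (n - 2)*(n^4 + 2*n^3 - 4*n^2 - 8*n) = n*(n - 2)*(n^3 + 2*n^2 - 4*n - 8) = n*(n - 2)*(n + 2)*(n^2 - 4) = n*(n - 2)^2*(n + 2)*(n + 2)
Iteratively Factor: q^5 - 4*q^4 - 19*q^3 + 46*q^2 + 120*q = (q + 2)*(q^4 - 6*q^3 - 7*q^2 + 60*q) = (q - 5)*(q + 2)*(q^3 - q^2 - 12*q) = q*(q - 5)*(q + 2)*(q^2 - q - 12) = q*(q - 5)*(q - 4)*(q + 2)*(q + 3)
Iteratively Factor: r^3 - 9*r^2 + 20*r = (r)*(r^2 - 9*r + 20) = r*(r - 5)*(r - 4)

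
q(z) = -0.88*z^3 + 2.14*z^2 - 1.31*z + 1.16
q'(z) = -2.64*z^2 + 4.28*z - 1.31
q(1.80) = 0.60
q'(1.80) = -2.16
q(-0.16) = 1.43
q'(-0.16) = -2.06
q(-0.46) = 2.30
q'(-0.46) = -3.84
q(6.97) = -201.98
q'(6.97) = -99.73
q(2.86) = -5.67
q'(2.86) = -10.66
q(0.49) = 0.93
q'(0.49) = 0.15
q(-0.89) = 4.64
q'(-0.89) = -7.21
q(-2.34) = 27.22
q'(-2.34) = -25.78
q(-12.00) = 1845.68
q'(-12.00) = -432.83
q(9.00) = -478.81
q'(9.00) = -176.63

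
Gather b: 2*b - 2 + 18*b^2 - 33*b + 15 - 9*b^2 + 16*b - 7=9*b^2 - 15*b + 6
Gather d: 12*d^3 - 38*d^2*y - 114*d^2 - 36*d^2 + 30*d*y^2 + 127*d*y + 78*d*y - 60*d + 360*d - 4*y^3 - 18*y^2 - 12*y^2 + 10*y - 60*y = 12*d^3 + d^2*(-38*y - 150) + d*(30*y^2 + 205*y + 300) - 4*y^3 - 30*y^2 - 50*y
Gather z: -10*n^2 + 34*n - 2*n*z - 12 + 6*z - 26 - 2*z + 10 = -10*n^2 + 34*n + z*(4 - 2*n) - 28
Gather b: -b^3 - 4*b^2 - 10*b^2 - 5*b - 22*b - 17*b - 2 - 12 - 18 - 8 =-b^3 - 14*b^2 - 44*b - 40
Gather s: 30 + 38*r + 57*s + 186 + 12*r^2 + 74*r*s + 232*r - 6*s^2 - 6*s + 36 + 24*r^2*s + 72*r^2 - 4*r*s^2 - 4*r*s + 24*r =84*r^2 + 294*r + s^2*(-4*r - 6) + s*(24*r^2 + 70*r + 51) + 252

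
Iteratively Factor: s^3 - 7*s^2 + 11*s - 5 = (s - 1)*(s^2 - 6*s + 5) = (s - 5)*(s - 1)*(s - 1)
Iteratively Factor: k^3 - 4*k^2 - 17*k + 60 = (k - 5)*(k^2 + k - 12) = (k - 5)*(k + 4)*(k - 3)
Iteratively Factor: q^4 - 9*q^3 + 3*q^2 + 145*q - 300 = (q - 3)*(q^3 - 6*q^2 - 15*q + 100) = (q - 5)*(q - 3)*(q^2 - q - 20) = (q - 5)*(q - 3)*(q + 4)*(q - 5)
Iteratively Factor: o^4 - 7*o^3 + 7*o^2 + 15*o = (o + 1)*(o^3 - 8*o^2 + 15*o) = (o - 5)*(o + 1)*(o^2 - 3*o) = o*(o - 5)*(o + 1)*(o - 3)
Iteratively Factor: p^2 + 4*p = (p)*(p + 4)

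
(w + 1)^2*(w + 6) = w^3 + 8*w^2 + 13*w + 6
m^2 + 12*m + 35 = (m + 5)*(m + 7)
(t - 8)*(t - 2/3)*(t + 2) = t^3 - 20*t^2/3 - 12*t + 32/3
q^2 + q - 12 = (q - 3)*(q + 4)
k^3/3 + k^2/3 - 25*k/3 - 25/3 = (k/3 + 1/3)*(k - 5)*(k + 5)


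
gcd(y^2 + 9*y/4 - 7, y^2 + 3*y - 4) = y + 4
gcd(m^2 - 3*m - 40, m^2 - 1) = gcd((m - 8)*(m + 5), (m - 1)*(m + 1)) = 1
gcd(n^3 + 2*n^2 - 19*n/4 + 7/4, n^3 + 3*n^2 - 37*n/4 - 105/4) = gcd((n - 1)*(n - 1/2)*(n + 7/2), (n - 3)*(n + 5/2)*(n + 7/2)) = n + 7/2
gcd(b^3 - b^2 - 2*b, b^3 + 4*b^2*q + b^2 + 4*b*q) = b^2 + b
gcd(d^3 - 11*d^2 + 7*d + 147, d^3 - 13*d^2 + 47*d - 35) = d - 7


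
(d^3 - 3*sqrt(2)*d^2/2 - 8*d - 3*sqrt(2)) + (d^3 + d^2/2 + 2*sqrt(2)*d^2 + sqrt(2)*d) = 2*d^3 + d^2/2 + sqrt(2)*d^2/2 - 8*d + sqrt(2)*d - 3*sqrt(2)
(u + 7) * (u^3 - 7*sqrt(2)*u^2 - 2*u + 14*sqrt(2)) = u^4 - 7*sqrt(2)*u^3 + 7*u^3 - 49*sqrt(2)*u^2 - 2*u^2 - 14*u + 14*sqrt(2)*u + 98*sqrt(2)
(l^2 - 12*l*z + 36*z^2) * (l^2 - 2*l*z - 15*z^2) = l^4 - 14*l^3*z + 45*l^2*z^2 + 108*l*z^3 - 540*z^4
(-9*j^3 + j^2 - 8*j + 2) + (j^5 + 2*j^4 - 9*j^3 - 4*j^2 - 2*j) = j^5 + 2*j^4 - 18*j^3 - 3*j^2 - 10*j + 2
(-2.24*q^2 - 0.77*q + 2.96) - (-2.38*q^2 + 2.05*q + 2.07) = 0.14*q^2 - 2.82*q + 0.89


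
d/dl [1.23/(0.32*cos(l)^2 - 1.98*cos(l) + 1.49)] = (0.7872*cos(l) - 2.4354)*sin(l)/(0.32*cos(l)^2 - 1.98*cos(l) + 1.49)^2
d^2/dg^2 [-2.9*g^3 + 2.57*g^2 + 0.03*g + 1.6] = 5.14 - 17.4*g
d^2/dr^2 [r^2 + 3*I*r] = 2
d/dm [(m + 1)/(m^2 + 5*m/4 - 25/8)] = 8*(8*m^2 + 10*m - 2*(m + 1)*(8*m + 5) - 25)/(8*m^2 + 10*m - 25)^2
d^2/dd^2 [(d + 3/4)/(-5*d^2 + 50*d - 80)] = (-4*(d - 5)^2*(4*d + 3) + (12*d - 37)*(d^2 - 10*d + 16))/(10*(d^2 - 10*d + 16)^3)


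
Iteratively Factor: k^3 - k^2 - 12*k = (k)*(k^2 - k - 12) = k*(k + 3)*(k - 4)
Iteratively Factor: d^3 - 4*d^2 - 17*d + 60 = (d - 3)*(d^2 - d - 20) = (d - 5)*(d - 3)*(d + 4)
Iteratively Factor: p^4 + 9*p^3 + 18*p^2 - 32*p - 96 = (p + 4)*(p^3 + 5*p^2 - 2*p - 24) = (p + 4)^2*(p^2 + p - 6) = (p - 2)*(p + 4)^2*(p + 3)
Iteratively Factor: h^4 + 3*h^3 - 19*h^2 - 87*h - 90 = (h - 5)*(h^3 + 8*h^2 + 21*h + 18) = (h - 5)*(h + 2)*(h^2 + 6*h + 9) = (h - 5)*(h + 2)*(h + 3)*(h + 3)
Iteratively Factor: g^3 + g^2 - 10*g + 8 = (g - 1)*(g^2 + 2*g - 8) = (g - 1)*(g + 4)*(g - 2)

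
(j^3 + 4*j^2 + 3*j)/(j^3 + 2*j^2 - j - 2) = j*(j + 3)/(j^2 + j - 2)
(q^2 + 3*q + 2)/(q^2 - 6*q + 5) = (q^2 + 3*q + 2)/(q^2 - 6*q + 5)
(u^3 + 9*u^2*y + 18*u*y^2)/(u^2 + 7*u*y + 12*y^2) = u*(u + 6*y)/(u + 4*y)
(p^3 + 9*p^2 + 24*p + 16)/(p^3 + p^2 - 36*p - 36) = (p^2 + 8*p + 16)/(p^2 - 36)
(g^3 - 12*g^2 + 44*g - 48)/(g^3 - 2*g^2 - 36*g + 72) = (g - 4)/(g + 6)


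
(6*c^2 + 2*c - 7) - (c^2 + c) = 5*c^2 + c - 7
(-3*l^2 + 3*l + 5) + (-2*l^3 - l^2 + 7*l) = -2*l^3 - 4*l^2 + 10*l + 5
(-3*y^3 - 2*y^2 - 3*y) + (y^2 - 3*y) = -3*y^3 - y^2 - 6*y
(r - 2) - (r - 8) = 6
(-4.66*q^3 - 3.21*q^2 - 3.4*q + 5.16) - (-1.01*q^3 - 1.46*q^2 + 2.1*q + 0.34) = -3.65*q^3 - 1.75*q^2 - 5.5*q + 4.82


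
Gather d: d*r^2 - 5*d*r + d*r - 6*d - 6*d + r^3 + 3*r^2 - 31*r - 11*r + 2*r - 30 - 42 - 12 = d*(r^2 - 4*r - 12) + r^3 + 3*r^2 - 40*r - 84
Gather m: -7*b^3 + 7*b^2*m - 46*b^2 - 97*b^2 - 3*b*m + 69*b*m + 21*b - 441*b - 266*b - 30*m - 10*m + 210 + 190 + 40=-7*b^3 - 143*b^2 - 686*b + m*(7*b^2 + 66*b - 40) + 440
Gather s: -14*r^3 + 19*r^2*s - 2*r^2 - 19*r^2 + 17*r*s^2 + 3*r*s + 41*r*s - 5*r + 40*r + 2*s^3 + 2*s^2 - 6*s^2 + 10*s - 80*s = -14*r^3 - 21*r^2 + 35*r + 2*s^3 + s^2*(17*r - 4) + s*(19*r^2 + 44*r - 70)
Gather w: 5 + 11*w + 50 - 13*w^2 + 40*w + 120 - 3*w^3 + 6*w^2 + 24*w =-3*w^3 - 7*w^2 + 75*w + 175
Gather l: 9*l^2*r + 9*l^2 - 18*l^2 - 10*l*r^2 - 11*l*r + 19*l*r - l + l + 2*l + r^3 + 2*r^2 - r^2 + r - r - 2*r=l^2*(9*r - 9) + l*(-10*r^2 + 8*r + 2) + r^3 + r^2 - 2*r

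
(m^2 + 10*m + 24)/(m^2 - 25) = (m^2 + 10*m + 24)/(m^2 - 25)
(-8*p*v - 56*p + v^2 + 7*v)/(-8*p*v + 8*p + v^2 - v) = (v + 7)/(v - 1)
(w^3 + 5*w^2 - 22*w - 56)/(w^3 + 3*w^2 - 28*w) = (w + 2)/w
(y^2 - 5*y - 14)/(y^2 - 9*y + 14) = (y + 2)/(y - 2)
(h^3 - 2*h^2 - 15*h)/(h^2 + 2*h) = (h^2 - 2*h - 15)/(h + 2)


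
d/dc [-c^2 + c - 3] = 1 - 2*c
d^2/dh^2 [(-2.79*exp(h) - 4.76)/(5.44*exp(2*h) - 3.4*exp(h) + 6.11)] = (-82.5661440000001*exp(4*h) - 615.065984*exp(3*h) + 820.533696*exp(2*h) + 519.874076*exp(h) - 203.040799)*exp(h)/(160.989184*exp(6*h) - 301.85472*exp(5*h) + 731.109888*exp(4*h) - 717.36736*exp(3*h) + 821.154672*exp(2*h) - 380.78742*exp(h) + 228.099131)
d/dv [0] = 0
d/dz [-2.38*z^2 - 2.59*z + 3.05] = -4.76*z - 2.59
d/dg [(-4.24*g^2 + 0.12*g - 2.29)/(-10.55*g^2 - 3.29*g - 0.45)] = (15.2156*g^2 - 44.503*g - 7.5881)/(111.3025*g^4 + 69.419*g^3 + 20.3191*g^2 + 2.961*g + 0.2025)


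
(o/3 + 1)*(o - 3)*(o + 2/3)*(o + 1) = o^4/3 + 5*o^3/9 - 25*o^2/9 - 5*o - 2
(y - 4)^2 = y^2 - 8*y + 16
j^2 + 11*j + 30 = (j + 5)*(j + 6)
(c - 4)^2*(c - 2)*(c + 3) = c^4 - 7*c^3 + 2*c^2 + 64*c - 96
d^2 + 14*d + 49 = (d + 7)^2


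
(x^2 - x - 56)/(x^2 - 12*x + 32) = (x + 7)/(x - 4)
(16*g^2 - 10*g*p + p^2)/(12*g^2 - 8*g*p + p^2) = (-8*g + p)/(-6*g + p)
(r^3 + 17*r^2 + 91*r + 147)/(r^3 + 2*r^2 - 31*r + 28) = (r^2 + 10*r + 21)/(r^2 - 5*r + 4)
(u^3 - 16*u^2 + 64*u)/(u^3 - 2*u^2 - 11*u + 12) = u*(u^2 - 16*u + 64)/(u^3 - 2*u^2 - 11*u + 12)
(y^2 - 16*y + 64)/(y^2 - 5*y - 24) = (y - 8)/(y + 3)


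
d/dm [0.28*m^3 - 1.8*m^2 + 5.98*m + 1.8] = 0.84*m^2 - 3.6*m + 5.98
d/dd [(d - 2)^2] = 2*d - 4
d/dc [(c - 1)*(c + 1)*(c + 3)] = 3*c^2 + 6*c - 1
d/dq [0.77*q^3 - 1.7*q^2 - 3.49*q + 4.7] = 2.31*q^2 - 3.4*q - 3.49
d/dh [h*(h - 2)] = 2*h - 2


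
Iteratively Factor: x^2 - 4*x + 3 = (x - 1)*(x - 3)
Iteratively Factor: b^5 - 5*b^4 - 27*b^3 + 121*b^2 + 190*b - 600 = (b - 5)*(b^4 - 27*b^2 - 14*b + 120) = (b - 5)*(b + 3)*(b^3 - 3*b^2 - 18*b + 40) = (b - 5)*(b + 3)*(b + 4)*(b^2 - 7*b + 10) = (b - 5)*(b - 2)*(b + 3)*(b + 4)*(b - 5)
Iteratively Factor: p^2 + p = (p)*(p + 1)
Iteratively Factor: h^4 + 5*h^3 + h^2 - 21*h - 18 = (h + 1)*(h^3 + 4*h^2 - 3*h - 18) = (h + 1)*(h + 3)*(h^2 + h - 6) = (h + 1)*(h + 3)^2*(h - 2)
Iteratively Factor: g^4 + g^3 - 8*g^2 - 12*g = (g + 2)*(g^3 - g^2 - 6*g) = g*(g + 2)*(g^2 - g - 6) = g*(g - 3)*(g + 2)*(g + 2)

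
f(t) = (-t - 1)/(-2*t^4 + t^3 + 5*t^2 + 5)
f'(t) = (-t - 1)*(8*t^3 - 3*t^2 - 10*t)/(-2*t^4 + t^3 + 5*t^2 + 5)^2 - 1/(-2*t^4 + t^3 + 5*t^2 + 5)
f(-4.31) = -0.00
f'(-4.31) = -0.00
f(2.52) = 0.13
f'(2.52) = -0.34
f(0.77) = -0.23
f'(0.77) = 0.04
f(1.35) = -0.24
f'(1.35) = -0.12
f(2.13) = 0.82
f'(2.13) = -8.84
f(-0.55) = -0.07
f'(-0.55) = -0.20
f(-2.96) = -0.02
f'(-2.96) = -0.02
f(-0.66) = -0.05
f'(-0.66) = -0.18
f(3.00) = 0.05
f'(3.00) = -0.08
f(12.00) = 0.00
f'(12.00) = 0.00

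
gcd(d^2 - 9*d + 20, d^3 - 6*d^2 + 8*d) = d - 4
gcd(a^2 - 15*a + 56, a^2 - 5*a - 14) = a - 7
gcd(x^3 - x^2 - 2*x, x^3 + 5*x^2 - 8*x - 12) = x^2 - x - 2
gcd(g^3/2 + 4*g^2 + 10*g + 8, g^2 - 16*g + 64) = 1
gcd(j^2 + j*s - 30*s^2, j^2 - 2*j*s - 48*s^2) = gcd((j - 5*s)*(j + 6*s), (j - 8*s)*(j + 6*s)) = j + 6*s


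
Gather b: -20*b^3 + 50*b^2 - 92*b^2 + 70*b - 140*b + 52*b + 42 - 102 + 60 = -20*b^3 - 42*b^2 - 18*b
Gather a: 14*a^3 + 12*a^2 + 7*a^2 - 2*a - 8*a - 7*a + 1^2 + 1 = 14*a^3 + 19*a^2 - 17*a + 2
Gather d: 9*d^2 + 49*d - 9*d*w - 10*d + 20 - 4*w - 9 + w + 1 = 9*d^2 + d*(39 - 9*w) - 3*w + 12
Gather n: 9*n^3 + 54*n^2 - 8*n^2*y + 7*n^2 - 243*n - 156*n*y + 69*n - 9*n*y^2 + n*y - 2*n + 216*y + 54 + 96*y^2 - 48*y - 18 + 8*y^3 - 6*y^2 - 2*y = 9*n^3 + n^2*(61 - 8*y) + n*(-9*y^2 - 155*y - 176) + 8*y^3 + 90*y^2 + 166*y + 36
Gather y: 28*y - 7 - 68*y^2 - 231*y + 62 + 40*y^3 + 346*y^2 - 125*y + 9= 40*y^3 + 278*y^2 - 328*y + 64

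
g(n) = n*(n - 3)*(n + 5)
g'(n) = n*(n - 3) + n*(n + 5) + (n - 3)*(n + 5) = 3*n^2 + 4*n - 15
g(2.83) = -3.77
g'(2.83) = 20.35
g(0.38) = -5.36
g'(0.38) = -13.05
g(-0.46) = 7.23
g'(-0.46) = -16.21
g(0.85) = -10.69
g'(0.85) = -9.43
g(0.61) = -8.18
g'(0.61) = -11.44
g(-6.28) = -74.60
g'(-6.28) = 78.20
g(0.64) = -8.52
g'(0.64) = -11.21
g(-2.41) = 33.77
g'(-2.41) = -7.22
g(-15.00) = -2700.00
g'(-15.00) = 600.00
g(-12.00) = -1260.00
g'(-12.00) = 369.00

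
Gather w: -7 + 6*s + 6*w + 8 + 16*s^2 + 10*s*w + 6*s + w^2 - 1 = 16*s^2 + 12*s + w^2 + w*(10*s + 6)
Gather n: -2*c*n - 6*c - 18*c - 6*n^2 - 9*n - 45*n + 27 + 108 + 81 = -24*c - 6*n^2 + n*(-2*c - 54) + 216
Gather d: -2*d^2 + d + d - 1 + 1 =-2*d^2 + 2*d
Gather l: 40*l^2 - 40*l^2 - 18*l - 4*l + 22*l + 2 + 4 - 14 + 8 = 0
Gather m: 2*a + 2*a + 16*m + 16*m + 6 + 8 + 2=4*a + 32*m + 16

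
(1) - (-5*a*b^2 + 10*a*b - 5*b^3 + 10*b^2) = 5*a*b^2 - 10*a*b + 5*b^3 - 10*b^2 + 1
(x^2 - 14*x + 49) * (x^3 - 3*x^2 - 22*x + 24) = x^5 - 17*x^4 + 69*x^3 + 185*x^2 - 1414*x + 1176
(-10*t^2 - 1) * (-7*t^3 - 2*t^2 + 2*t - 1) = 70*t^5 + 20*t^4 - 13*t^3 + 12*t^2 - 2*t + 1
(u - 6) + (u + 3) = 2*u - 3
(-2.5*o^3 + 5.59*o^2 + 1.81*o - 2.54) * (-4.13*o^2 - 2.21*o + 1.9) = 10.325*o^5 - 17.5617*o^4 - 24.5792*o^3 + 17.1111*o^2 + 9.0524*o - 4.826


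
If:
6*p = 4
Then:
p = 2/3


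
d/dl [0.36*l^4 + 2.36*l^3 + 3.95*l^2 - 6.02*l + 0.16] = 1.44*l^3 + 7.08*l^2 + 7.9*l - 6.02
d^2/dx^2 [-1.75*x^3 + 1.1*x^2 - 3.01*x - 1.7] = 2.2 - 10.5*x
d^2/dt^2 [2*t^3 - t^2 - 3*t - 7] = 12*t - 2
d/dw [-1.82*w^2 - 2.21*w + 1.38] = -3.64*w - 2.21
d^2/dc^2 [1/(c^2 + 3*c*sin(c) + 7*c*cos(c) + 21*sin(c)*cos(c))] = ((c^2 + 3*c*sin(c) + 7*c*cos(c) + 21*sin(2*c)/2)*(3*c*sin(c) + 7*c*cos(c) + 14*sin(c) + 42*sin(2*c) - 6*cos(c) - 2) + 2*(-7*c*sin(c) + 3*c*cos(c) + 2*c + 3*sin(c) + 7*cos(c) + 21*cos(2*c))^2)/((c + 3*sin(c))^3*(c + 7*cos(c))^3)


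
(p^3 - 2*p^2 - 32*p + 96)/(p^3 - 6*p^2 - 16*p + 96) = (p^2 + 2*p - 24)/(p^2 - 2*p - 24)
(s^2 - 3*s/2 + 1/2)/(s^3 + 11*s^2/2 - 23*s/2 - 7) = (2*s^2 - 3*s + 1)/(2*s^3 + 11*s^2 - 23*s - 14)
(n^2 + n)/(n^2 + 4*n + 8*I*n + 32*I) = (n^2 + n)/(n^2 + n*(4 + 8*I) + 32*I)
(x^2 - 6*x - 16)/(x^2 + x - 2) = (x - 8)/(x - 1)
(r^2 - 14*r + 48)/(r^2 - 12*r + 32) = (r - 6)/(r - 4)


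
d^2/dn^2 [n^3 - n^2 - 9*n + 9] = 6*n - 2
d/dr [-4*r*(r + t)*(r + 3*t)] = -12*r^2 - 32*r*t - 12*t^2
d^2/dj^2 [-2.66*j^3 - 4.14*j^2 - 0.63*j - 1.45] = -15.96*j - 8.28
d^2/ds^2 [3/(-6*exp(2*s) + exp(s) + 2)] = 3*(2*(12*exp(s) - 1)^2*exp(s) + (24*exp(s) - 1)*(-6*exp(2*s) + exp(s) + 2))*exp(s)/(-6*exp(2*s) + exp(s) + 2)^3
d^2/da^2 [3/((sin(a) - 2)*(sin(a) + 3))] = 3*(-4*sin(a)^4 - 3*sin(a)^3 - 19*sin(a)^2 + 14)/((sin(a) - 2)^3*(sin(a) + 3)^3)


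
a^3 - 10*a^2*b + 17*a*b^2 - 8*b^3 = (a - 8*b)*(a - b)^2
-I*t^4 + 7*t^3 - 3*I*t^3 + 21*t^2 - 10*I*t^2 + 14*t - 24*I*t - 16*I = (t + 2)*(t - I)*(t + 8*I)*(-I*t - I)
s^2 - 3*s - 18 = (s - 6)*(s + 3)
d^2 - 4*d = d*(d - 4)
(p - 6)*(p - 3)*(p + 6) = p^3 - 3*p^2 - 36*p + 108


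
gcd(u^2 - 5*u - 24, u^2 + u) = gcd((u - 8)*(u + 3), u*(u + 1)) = 1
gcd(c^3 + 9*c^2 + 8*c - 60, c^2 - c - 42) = c + 6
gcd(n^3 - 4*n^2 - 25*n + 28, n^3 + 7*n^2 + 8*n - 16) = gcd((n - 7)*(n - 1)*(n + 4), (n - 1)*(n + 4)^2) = n^2 + 3*n - 4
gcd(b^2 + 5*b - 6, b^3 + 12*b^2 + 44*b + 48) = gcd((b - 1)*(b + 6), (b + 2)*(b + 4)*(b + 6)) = b + 6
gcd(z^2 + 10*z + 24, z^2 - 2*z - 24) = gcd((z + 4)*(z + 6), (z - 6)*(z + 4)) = z + 4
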